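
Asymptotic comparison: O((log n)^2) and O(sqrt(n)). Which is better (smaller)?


polylogarithmic grows slower than sublinear
O((log n)^2) is asymptotically smaller; O(sqrt(n)) grows faster


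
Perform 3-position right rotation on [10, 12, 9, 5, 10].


Right rotate by 3: [9, 5, 10, 10, 12]


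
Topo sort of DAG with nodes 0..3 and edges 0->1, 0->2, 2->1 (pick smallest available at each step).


Kahn's algorithm, process smallest node first
Order: [0, 2, 1, 3]


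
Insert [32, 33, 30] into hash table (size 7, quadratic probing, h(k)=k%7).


Insertions: 32->slot 4; 33->slot 5; 30->slot 2
Table: [None, None, 30, None, 32, 33, None]


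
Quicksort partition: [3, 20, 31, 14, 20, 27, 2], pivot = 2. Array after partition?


Elements <= 2 go left of pivot.
Result: [2, 20, 31, 14, 20, 27, 3], pivot at index 0


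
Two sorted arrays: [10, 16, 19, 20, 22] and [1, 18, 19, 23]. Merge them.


Compare heads, take smaller each step.
Merged: [1, 10, 16, 18, 19, 19, 20, 22, 23]


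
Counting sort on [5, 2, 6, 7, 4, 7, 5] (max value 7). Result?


Count array: [0, 0, 1, 0, 1, 2, 1, 2]
Reconstruct: [2, 4, 5, 5, 6, 7, 7]


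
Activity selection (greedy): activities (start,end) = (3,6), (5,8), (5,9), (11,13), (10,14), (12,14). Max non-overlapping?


Greedy: pick earliest-ending, then skip overlaps.
Selected (2 activities): [(3, 6), (11, 13)]


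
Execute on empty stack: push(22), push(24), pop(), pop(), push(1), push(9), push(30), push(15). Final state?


push(22) -> [22]
push(24) -> [22, 24]
pop() returns 24 -> [22]
pop() returns 22 -> []
push(1) -> [1]
push(9) -> [1, 9]
push(30) -> [1, 9, 30]
push(15) -> [1, 9, 30, 15]
Final stack (bottom to top): [1, 9, 30, 15]


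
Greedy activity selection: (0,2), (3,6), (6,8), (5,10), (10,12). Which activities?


Greedy: pick earliest-ending, then skip overlaps.
Selected (4 activities): [(0, 2), (3, 6), (6, 8), (10, 12)]


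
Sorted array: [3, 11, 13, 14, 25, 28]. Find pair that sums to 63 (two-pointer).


Two pointers: lo=0, hi=5
No pair sums to 63


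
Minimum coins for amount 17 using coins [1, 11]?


dp[0]=0; dp[i]=1+min(dp[i-c] for c in coins)
...dp[12]=2, dp[13]=3, dp[14]=4, dp[15]=5, dp[16]=6, dp[17]=7
Minimum coins for 17 = 7


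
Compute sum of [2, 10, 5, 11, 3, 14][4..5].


Prefix sums: [0, 2, 12, 17, 28, 31, 45]
Sum[4..5] = prefix[6] - prefix[4] = 45 - 28 = 17


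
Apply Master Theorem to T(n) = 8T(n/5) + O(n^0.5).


a=8, b=5, c=0.5. log_5(8)=1.292 > c=0.5. Case 1: O(n^log_b(a)) = O(n^1.292)
Complexity: O(n^1.292)


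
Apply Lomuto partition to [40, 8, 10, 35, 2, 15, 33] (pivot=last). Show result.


Elements <= 33 go left of pivot.
Result: [8, 10, 2, 15, 33, 35, 40], pivot at index 4


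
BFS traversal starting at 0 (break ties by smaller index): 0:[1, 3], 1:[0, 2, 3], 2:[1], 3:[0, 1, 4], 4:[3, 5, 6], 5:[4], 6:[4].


BFS queue: start with [0]
Visit order: [0, 1, 3, 2, 4, 5, 6]


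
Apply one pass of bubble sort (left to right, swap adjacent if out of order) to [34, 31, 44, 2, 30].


After one pass: [31, 34, 2, 30, 44]


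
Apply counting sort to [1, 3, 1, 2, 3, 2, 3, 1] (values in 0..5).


Count array: [0, 3, 2, 3, 0, 0]
Reconstruct: [1, 1, 1, 2, 2, 3, 3, 3]


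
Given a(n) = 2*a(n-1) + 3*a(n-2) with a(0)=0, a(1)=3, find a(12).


Build bottom-up:
...a(10)=44286, a(11)=132861, a(12)=2*132861+3*44286=398580


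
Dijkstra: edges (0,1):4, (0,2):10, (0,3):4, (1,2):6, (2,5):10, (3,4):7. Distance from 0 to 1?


Dijkstra from 0:
Distances: {0: 0, 1: 4, 2: 10, 3: 4, 4: 11, 5: 20}
Shortest distance to 1 = 4, path = [0, 1]


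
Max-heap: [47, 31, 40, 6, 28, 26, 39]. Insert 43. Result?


Append 43: [47, 31, 40, 6, 28, 26, 39, 43]
Bubble up: swap idx 7(43) with idx 3(6); swap idx 3(43) with idx 1(31)
Result: [47, 43, 40, 31, 28, 26, 39, 6]


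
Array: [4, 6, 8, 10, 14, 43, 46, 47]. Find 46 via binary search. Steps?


Search for 46:
[0,7] mid=3 arr[3]=10
[4,7] mid=5 arr[5]=43
[6,7] mid=6 arr[6]=46
Total: 3 comparisons


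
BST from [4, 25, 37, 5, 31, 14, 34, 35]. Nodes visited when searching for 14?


BST root = 4
Search for 14: compare at each node
Path: [4, 25, 5, 14]


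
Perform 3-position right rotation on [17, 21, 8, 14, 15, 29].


Right rotate by 3: [14, 15, 29, 17, 21, 8]


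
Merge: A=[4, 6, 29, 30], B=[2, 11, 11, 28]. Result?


Compare heads, take smaller each step.
Merged: [2, 4, 6, 11, 11, 28, 29, 30]


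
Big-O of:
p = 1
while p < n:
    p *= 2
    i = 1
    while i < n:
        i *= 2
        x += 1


Per nesting level: O(log n) * O(log n) = O((log n)^2)
Complexity: O((log n)^2)


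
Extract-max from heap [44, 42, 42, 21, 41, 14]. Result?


Max = 44
Replace root with last, heapify down
Resulting heap: [42, 41, 42, 21, 14]


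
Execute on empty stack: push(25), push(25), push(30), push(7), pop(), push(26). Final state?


push(25) -> [25]
push(25) -> [25, 25]
push(30) -> [25, 25, 30]
push(7) -> [25, 25, 30, 7]
pop() returns 7 -> [25, 25, 30]
push(26) -> [25, 25, 30, 26]
Final stack (bottom to top): [25, 25, 30, 26]


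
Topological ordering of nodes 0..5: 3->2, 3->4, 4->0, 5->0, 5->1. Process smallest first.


Kahn's algorithm, process smallest node first
Order: [3, 2, 4, 5, 0, 1]


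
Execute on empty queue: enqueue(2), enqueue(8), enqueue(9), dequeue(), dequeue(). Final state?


enqueue(2) -> [2]
enqueue(8) -> [2, 8]
enqueue(9) -> [2, 8, 9]
dequeue() returns 2 -> [8, 9]
dequeue() returns 8 -> [9]
Final queue (front to back): [9]


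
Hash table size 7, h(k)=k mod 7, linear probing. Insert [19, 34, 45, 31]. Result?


Insertions: 19->slot 5; 34->slot 6; 45->slot 3; 31->slot 4
Table: [None, None, None, 45, 31, 19, 34]


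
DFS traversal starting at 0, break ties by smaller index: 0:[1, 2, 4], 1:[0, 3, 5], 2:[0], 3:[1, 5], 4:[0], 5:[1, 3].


DFS stack-based: start with [0]
Visit order: [0, 1, 3, 5, 2, 4]


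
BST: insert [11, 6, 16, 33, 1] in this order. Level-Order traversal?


Root = 11; build tree by BST insertion.
Level-Order traversal: [11, 6, 16, 1, 33]


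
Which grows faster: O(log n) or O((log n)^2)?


logarithmic grows slower than polylogarithmic
O(log n) is asymptotically smaller; O((log n)^2) grows faster


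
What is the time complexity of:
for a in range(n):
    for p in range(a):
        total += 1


Per nesting level: O(n) * O(n) [triangular over a] = O(n^2)
Complexity: O(n^2)


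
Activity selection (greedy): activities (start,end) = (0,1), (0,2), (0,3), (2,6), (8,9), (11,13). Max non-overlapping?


Greedy: pick earliest-ending, then skip overlaps.
Selected (4 activities): [(0, 1), (2, 6), (8, 9), (11, 13)]


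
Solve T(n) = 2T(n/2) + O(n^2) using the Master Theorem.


a=2, b=2, c=2. log_2(2)=1 < c=2. Case 3: O(n^c) = O(n^2)
Complexity: O(n^2)


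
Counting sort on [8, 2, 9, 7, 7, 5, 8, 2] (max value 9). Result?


Count array: [0, 0, 2, 0, 0, 1, 0, 2, 2, 1]
Reconstruct: [2, 2, 5, 7, 7, 8, 8, 9]


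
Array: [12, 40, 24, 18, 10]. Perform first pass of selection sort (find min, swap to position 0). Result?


After one pass: [10, 40, 24, 18, 12]


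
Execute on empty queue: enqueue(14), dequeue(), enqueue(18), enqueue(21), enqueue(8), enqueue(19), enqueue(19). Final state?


enqueue(14) -> [14]
dequeue() returns 14 -> []
enqueue(18) -> [18]
enqueue(21) -> [18, 21]
enqueue(8) -> [18, 21, 8]
enqueue(19) -> [18, 21, 8, 19]
enqueue(19) -> [18, 21, 8, 19, 19]
Final queue (front to back): [18, 21, 8, 19, 19]


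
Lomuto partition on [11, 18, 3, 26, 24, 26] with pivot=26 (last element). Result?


Elements <= 26 go left of pivot.
Result: [11, 18, 3, 26, 24, 26], pivot at index 5


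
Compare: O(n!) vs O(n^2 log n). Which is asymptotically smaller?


n^2 log n grows slower than factorial
O(n^2 log n) is asymptotically smaller; O(n!) grows faster


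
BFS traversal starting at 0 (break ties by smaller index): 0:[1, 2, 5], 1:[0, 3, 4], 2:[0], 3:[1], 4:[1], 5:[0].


BFS queue: start with [0]
Visit order: [0, 1, 2, 5, 3, 4]


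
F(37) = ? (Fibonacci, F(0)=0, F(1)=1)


F(n)=F(n-1)+F(n-2)
...F(35)=9227465, F(36)=14930352, F(37)=24157817


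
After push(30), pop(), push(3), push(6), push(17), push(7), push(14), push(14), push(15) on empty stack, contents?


push(30) -> [30]
pop() returns 30 -> []
push(3) -> [3]
push(6) -> [3, 6]
push(17) -> [3, 6, 17]
push(7) -> [3, 6, 17, 7]
push(14) -> [3, 6, 17, 7, 14]
push(14) -> [3, 6, 17, 7, 14, 14]
push(15) -> [3, 6, 17, 7, 14, 14, 15]
Final stack (bottom to top): [3, 6, 17, 7, 14, 14, 15]


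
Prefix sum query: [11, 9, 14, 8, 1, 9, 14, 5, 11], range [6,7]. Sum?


Prefix sums: [0, 11, 20, 34, 42, 43, 52, 66, 71, 82]
Sum[6..7] = prefix[8] - prefix[6] = 71 - 52 = 19


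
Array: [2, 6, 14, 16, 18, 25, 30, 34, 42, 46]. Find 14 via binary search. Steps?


Search for 14:
[0,9] mid=4 arr[4]=18
[0,3] mid=1 arr[1]=6
[2,3] mid=2 arr[2]=14
Total: 3 comparisons


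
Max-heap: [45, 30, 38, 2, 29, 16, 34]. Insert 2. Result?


Append 2: [45, 30, 38, 2, 29, 16, 34, 2]
Bubble up: no swaps needed
Result: [45, 30, 38, 2, 29, 16, 34, 2]


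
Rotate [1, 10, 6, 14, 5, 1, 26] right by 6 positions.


Right rotate by 6: [10, 6, 14, 5, 1, 26, 1]


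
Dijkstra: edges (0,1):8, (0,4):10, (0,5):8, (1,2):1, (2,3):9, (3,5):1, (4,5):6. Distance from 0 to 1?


Dijkstra from 0:
Distances: {0: 0, 1: 8, 2: 9, 3: 9, 4: 10, 5: 8}
Shortest distance to 1 = 8, path = [0, 1]


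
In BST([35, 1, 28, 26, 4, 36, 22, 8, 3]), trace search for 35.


BST root = 35
Search for 35: compare at each node
Path: [35]


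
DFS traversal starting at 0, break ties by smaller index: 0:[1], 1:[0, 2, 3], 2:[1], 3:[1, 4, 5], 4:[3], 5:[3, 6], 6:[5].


DFS stack-based: start with [0]
Visit order: [0, 1, 2, 3, 4, 5, 6]


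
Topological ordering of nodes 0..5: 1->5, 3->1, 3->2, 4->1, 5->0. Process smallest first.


Kahn's algorithm, process smallest node first
Order: [3, 2, 4, 1, 5, 0]


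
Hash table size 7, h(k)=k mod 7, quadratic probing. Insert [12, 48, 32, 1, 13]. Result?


Insertions: 12->slot 5; 48->slot 6; 32->slot 4; 1->slot 1; 13->slot 0
Table: [13, 1, None, None, 32, 12, 48]


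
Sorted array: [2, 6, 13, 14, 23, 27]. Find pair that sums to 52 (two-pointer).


Two pointers: lo=0, hi=5
No pair sums to 52


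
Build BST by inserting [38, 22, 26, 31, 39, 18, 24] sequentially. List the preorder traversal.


Root = 38; build tree by BST insertion.
Preorder traversal: [38, 22, 18, 26, 24, 31, 39]


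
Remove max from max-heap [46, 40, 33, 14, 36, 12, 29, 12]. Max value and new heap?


Max = 46
Replace root with last, heapify down
Resulting heap: [40, 36, 33, 14, 12, 12, 29]


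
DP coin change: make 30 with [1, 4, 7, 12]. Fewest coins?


dp[0]=0; dp[i]=1+min(dp[i-c] for c in coins)
...dp[25]=3, dp[26]=3, dp[27]=4, dp[28]=3, dp[29]=4, dp[30]=4
Minimum coins for 30 = 4


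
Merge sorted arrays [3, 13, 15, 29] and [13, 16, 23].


Compare heads, take smaller each step.
Merged: [3, 13, 13, 15, 16, 23, 29]


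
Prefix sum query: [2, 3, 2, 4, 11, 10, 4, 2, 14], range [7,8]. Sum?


Prefix sums: [0, 2, 5, 7, 11, 22, 32, 36, 38, 52]
Sum[7..8] = prefix[9] - prefix[7] = 52 - 36 = 16


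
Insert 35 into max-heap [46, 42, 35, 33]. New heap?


Append 35: [46, 42, 35, 33, 35]
Bubble up: no swaps needed
Result: [46, 42, 35, 33, 35]


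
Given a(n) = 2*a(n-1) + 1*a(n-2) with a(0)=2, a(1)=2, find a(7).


Build bottom-up:
...a(5)=82, a(6)=198, a(7)=2*198+1*82=478


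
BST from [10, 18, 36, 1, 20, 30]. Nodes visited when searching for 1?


BST root = 10
Search for 1: compare at each node
Path: [10, 1]


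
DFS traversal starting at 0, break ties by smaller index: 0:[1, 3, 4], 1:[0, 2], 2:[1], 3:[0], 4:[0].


DFS stack-based: start with [0]
Visit order: [0, 1, 2, 3, 4]


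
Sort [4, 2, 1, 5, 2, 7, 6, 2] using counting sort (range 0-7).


Count array: [0, 1, 3, 0, 1, 1, 1, 1]
Reconstruct: [1, 2, 2, 2, 4, 5, 6, 7]


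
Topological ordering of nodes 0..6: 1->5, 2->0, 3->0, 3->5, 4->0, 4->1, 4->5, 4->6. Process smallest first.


Kahn's algorithm, process smallest node first
Order: [2, 3, 4, 0, 1, 5, 6]


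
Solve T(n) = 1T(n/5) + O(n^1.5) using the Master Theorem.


a=1, b=5, c=1.5. log_5(1)=0 < c=1.5. Case 3: O(n^c) = O(n^1.500)
Complexity: O(n^1.500)


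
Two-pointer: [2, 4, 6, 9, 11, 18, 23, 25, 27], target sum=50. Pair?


Two pointers: lo=0, hi=8
Found pair: (23, 27) summing to 50


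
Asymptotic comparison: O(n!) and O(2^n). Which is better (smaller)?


exponential grows slower than factorial
O(2^n) is asymptotically smaller; O(n!) grows faster


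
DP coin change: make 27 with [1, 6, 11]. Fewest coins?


dp[0]=0; dp[i]=1+min(dp[i-c] for c in coins)
...dp[22]=2, dp[23]=3, dp[24]=4, dp[25]=5, dp[26]=6, dp[27]=7
Minimum coins for 27 = 7


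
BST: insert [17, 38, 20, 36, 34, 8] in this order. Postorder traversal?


Root = 17; build tree by BST insertion.
Postorder traversal: [8, 34, 36, 20, 38, 17]


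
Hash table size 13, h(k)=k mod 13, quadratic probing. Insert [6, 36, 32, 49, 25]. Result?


Insertions: 6->slot 6; 36->slot 10; 32->slot 7; 49->slot 11; 25->slot 12
Table: [None, None, None, None, None, None, 6, 32, None, None, 36, 49, 25]


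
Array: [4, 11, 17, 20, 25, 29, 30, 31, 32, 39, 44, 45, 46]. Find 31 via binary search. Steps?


Search for 31:
[0,12] mid=6 arr[6]=30
[7,12] mid=9 arr[9]=39
[7,8] mid=7 arr[7]=31
Total: 3 comparisons


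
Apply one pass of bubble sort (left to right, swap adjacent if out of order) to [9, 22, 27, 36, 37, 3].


After one pass: [9, 22, 27, 36, 3, 37]


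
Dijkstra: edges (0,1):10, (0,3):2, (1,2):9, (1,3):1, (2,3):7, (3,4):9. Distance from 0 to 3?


Dijkstra from 0:
Distances: {0: 0, 1: 3, 2: 9, 3: 2, 4: 11}
Shortest distance to 3 = 2, path = [0, 3]


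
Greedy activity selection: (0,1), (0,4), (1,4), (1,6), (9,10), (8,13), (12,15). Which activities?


Greedy: pick earliest-ending, then skip overlaps.
Selected (4 activities): [(0, 1), (1, 4), (9, 10), (12, 15)]


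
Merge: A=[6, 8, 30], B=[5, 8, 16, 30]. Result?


Compare heads, take smaller each step.
Merged: [5, 6, 8, 8, 16, 30, 30]


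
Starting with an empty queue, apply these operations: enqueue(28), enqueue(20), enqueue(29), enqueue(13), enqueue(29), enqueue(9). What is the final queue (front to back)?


enqueue(28) -> [28]
enqueue(20) -> [28, 20]
enqueue(29) -> [28, 20, 29]
enqueue(13) -> [28, 20, 29, 13]
enqueue(29) -> [28, 20, 29, 13, 29]
enqueue(9) -> [28, 20, 29, 13, 29, 9]
Final queue (front to back): [28, 20, 29, 13, 29, 9]


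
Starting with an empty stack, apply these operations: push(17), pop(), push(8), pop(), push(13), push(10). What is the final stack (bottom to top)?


push(17) -> [17]
pop() returns 17 -> []
push(8) -> [8]
pop() returns 8 -> []
push(13) -> [13]
push(10) -> [13, 10]
Final stack (bottom to top): [13, 10]


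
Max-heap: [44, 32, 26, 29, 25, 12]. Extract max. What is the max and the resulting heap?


Max = 44
Replace root with last, heapify down
Resulting heap: [32, 29, 26, 12, 25]


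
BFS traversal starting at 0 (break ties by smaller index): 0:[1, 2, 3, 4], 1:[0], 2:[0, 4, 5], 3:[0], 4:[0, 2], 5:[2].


BFS queue: start with [0]
Visit order: [0, 1, 2, 3, 4, 5]


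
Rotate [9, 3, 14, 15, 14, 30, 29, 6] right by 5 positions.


Right rotate by 5: [15, 14, 30, 29, 6, 9, 3, 14]


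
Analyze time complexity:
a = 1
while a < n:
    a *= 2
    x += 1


Per nesting level: O(log n) = O(log n)
Complexity: O(log n)


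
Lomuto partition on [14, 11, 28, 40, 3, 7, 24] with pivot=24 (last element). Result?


Elements <= 24 go left of pivot.
Result: [14, 11, 3, 7, 24, 40, 28], pivot at index 4


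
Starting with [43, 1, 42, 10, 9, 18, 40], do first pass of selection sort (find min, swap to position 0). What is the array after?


After one pass: [1, 43, 42, 10, 9, 18, 40]


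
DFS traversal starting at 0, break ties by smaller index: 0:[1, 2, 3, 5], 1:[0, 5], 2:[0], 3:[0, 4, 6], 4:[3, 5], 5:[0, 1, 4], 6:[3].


DFS stack-based: start with [0]
Visit order: [0, 1, 5, 4, 3, 6, 2]


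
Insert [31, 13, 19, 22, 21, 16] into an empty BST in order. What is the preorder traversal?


Root = 31; build tree by BST insertion.
Preorder traversal: [31, 13, 19, 16, 22, 21]


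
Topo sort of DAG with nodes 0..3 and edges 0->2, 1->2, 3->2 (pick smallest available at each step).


Kahn's algorithm, process smallest node first
Order: [0, 1, 3, 2]


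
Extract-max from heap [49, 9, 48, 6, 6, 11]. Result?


Max = 49
Replace root with last, heapify down
Resulting heap: [48, 9, 11, 6, 6]


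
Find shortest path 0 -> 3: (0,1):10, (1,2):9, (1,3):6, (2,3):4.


Dijkstra from 0:
Distances: {0: 0, 1: 10, 2: 19, 3: 16}
Shortest distance to 3 = 16, path = [0, 1, 3]


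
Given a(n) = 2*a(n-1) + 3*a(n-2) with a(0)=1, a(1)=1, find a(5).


Build bottom-up:
...a(3)=13, a(4)=41, a(5)=2*41+3*13=121


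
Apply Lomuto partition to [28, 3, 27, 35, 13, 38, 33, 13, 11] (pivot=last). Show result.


Elements <= 11 go left of pivot.
Result: [3, 11, 27, 35, 13, 38, 33, 13, 28], pivot at index 1


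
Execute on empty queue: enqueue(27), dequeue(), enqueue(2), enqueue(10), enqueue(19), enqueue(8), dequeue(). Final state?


enqueue(27) -> [27]
dequeue() returns 27 -> []
enqueue(2) -> [2]
enqueue(10) -> [2, 10]
enqueue(19) -> [2, 10, 19]
enqueue(8) -> [2, 10, 19, 8]
dequeue() returns 2 -> [10, 19, 8]
Final queue (front to back): [10, 19, 8]


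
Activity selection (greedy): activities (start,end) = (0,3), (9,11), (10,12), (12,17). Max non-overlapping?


Greedy: pick earliest-ending, then skip overlaps.
Selected (3 activities): [(0, 3), (9, 11), (12, 17)]


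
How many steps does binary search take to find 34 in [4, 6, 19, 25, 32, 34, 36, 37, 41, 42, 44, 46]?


Search for 34:
[0,11] mid=5 arr[5]=34
Total: 1 comparisons


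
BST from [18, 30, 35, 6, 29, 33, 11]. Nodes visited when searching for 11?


BST root = 18
Search for 11: compare at each node
Path: [18, 6, 11]


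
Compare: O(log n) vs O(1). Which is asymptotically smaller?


constant grows slower than logarithmic
O(1) is asymptotically smaller; O(log n) grows faster


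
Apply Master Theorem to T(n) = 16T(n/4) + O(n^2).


a=16, b=4, c=2. log_4(16)=2 = c=2. Case 2: O(n^c log n) = O(n^2 log n)
Complexity: O(n^2 log n)


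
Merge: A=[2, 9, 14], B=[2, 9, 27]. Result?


Compare heads, take smaller each step.
Merged: [2, 2, 9, 9, 14, 27]


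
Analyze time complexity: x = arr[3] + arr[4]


Analysis: constant-time operation, no loop
Complexity: O(1)


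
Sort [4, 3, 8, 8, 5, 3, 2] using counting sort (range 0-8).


Count array: [0, 0, 1, 2, 1, 1, 0, 0, 2]
Reconstruct: [2, 3, 3, 4, 5, 8, 8]


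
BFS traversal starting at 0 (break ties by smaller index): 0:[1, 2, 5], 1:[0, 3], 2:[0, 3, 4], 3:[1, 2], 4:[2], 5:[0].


BFS queue: start with [0]
Visit order: [0, 1, 2, 5, 3, 4]


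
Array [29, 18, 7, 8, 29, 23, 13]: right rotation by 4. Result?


Right rotate by 4: [8, 29, 23, 13, 29, 18, 7]


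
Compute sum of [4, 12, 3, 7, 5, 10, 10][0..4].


Prefix sums: [0, 4, 16, 19, 26, 31, 41, 51]
Sum[0..4] = prefix[5] - prefix[0] = 31 - 0 = 31


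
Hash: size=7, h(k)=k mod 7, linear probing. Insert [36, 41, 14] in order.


Insertions: 36->slot 1; 41->slot 6; 14->slot 0
Table: [14, 36, None, None, None, None, 41]


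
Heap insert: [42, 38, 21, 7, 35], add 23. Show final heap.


Append 23: [42, 38, 21, 7, 35, 23]
Bubble up: swap idx 5(23) with idx 2(21)
Result: [42, 38, 23, 7, 35, 21]


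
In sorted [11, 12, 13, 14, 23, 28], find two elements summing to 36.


Two pointers: lo=0, hi=5
Found pair: (13, 23) summing to 36


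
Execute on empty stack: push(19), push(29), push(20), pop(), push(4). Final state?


push(19) -> [19]
push(29) -> [19, 29]
push(20) -> [19, 29, 20]
pop() returns 20 -> [19, 29]
push(4) -> [19, 29, 4]
Final stack (bottom to top): [19, 29, 4]


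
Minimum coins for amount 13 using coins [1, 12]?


dp[0]=0; dp[i]=1+min(dp[i-c] for c in coins)
...dp[8]=8, dp[9]=9, dp[10]=10, dp[11]=11, dp[12]=1, dp[13]=2
Minimum coins for 13 = 2


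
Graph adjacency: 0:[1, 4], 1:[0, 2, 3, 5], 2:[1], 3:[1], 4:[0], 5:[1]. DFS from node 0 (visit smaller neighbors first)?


DFS stack-based: start with [0]
Visit order: [0, 1, 2, 3, 5, 4]


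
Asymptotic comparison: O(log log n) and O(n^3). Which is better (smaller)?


double-logarithmic grows slower than cubic
O(log log n) is asymptotically smaller; O(n^3) grows faster


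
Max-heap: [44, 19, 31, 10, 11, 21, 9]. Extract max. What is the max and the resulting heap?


Max = 44
Replace root with last, heapify down
Resulting heap: [31, 19, 21, 10, 11, 9]


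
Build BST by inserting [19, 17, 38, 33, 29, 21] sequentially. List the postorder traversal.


Root = 19; build tree by BST insertion.
Postorder traversal: [17, 21, 29, 33, 38, 19]


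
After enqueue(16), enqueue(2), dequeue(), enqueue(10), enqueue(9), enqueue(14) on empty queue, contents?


enqueue(16) -> [16]
enqueue(2) -> [16, 2]
dequeue() returns 16 -> [2]
enqueue(10) -> [2, 10]
enqueue(9) -> [2, 10, 9]
enqueue(14) -> [2, 10, 9, 14]
Final queue (front to back): [2, 10, 9, 14]


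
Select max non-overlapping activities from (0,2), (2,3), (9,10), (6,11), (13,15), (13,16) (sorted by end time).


Greedy: pick earliest-ending, then skip overlaps.
Selected (4 activities): [(0, 2), (2, 3), (9, 10), (13, 15)]


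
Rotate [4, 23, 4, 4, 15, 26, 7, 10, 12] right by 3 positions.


Right rotate by 3: [7, 10, 12, 4, 23, 4, 4, 15, 26]


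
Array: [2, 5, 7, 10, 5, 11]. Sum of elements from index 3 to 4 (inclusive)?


Prefix sums: [0, 2, 7, 14, 24, 29, 40]
Sum[3..4] = prefix[5] - prefix[3] = 29 - 14 = 15


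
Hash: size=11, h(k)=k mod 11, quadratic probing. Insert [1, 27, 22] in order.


Insertions: 1->slot 1; 27->slot 5; 22->slot 0
Table: [22, 1, None, None, None, 27, None, None, None, None, None]


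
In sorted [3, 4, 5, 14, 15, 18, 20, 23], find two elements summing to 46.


Two pointers: lo=0, hi=7
No pair sums to 46


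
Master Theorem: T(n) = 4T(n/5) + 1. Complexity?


a=4, b=5, c=0. log_5(4)=0.861 > c=0. Case 1: O(n^log_b(a)) = O(n^0.861)
Complexity: O(n^0.861)


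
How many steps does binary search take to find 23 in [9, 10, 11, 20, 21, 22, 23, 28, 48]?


Search for 23:
[0,8] mid=4 arr[4]=21
[5,8] mid=6 arr[6]=23
Total: 2 comparisons


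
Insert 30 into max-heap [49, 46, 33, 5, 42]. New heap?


Append 30: [49, 46, 33, 5, 42, 30]
Bubble up: no swaps needed
Result: [49, 46, 33, 5, 42, 30]


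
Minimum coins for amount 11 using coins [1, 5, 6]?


dp[0]=0; dp[i]=1+min(dp[i-c] for c in coins)
...dp[6]=1, dp[7]=2, dp[8]=3, dp[9]=4, dp[10]=2, dp[11]=2
Minimum coins for 11 = 2


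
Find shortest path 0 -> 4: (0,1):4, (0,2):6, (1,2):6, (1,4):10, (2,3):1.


Dijkstra from 0:
Distances: {0: 0, 1: 4, 2: 6, 3: 7, 4: 14}
Shortest distance to 4 = 14, path = [0, 1, 4]


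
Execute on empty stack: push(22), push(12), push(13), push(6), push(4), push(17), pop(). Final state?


push(22) -> [22]
push(12) -> [22, 12]
push(13) -> [22, 12, 13]
push(6) -> [22, 12, 13, 6]
push(4) -> [22, 12, 13, 6, 4]
push(17) -> [22, 12, 13, 6, 4, 17]
pop() returns 17 -> [22, 12, 13, 6, 4]
Final stack (bottom to top): [22, 12, 13, 6, 4]


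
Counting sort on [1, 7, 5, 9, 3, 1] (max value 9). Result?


Count array: [0, 2, 0, 1, 0, 1, 0, 1, 0, 1]
Reconstruct: [1, 1, 3, 5, 7, 9]


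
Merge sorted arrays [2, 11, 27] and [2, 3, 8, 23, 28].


Compare heads, take smaller each step.
Merged: [2, 2, 3, 8, 11, 23, 27, 28]


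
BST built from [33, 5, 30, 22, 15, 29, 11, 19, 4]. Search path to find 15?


BST root = 33
Search for 15: compare at each node
Path: [33, 5, 30, 22, 15]


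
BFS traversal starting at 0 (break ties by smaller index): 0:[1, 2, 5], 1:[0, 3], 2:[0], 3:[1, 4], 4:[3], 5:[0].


BFS queue: start with [0]
Visit order: [0, 1, 2, 5, 3, 4]


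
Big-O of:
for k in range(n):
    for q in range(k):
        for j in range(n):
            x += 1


Per nesting level: O(n) * O(n) [triangular over k] * O(n) = O(n^3)
Complexity: O(n^3)


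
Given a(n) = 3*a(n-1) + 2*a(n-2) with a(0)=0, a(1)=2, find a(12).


Build bottom-up:
...a(10)=159294, a(11)=567334, a(12)=3*567334+2*159294=2020590


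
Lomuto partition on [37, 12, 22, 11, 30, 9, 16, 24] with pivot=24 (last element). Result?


Elements <= 24 go left of pivot.
Result: [12, 22, 11, 9, 16, 24, 30, 37], pivot at index 5


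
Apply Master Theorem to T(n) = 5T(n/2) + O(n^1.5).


a=5, b=2, c=1.5. log_2(5)=2.322 > c=1.5. Case 1: O(n^log_b(a)) = O(n^2.322)
Complexity: O(n^2.322)


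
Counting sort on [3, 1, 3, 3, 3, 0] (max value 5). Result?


Count array: [1, 1, 0, 4, 0, 0]
Reconstruct: [0, 1, 3, 3, 3, 3]


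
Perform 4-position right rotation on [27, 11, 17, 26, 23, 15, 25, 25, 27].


Right rotate by 4: [15, 25, 25, 27, 27, 11, 17, 26, 23]


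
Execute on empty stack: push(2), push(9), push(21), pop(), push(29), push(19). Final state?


push(2) -> [2]
push(9) -> [2, 9]
push(21) -> [2, 9, 21]
pop() returns 21 -> [2, 9]
push(29) -> [2, 9, 29]
push(19) -> [2, 9, 29, 19]
Final stack (bottom to top): [2, 9, 29, 19]


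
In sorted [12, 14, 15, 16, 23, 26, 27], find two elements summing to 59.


Two pointers: lo=0, hi=6
No pair sums to 59


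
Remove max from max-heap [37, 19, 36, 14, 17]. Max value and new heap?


Max = 37
Replace root with last, heapify down
Resulting heap: [36, 19, 17, 14]


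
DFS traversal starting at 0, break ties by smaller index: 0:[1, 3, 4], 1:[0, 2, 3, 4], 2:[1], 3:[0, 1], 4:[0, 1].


DFS stack-based: start with [0]
Visit order: [0, 1, 2, 3, 4]


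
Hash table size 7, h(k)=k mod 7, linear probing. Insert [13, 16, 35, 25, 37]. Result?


Insertions: 13->slot 6; 16->slot 2; 35->slot 0; 25->slot 4; 37->slot 3
Table: [35, None, 16, 37, 25, None, 13]


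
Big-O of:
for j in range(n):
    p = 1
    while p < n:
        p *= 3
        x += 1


Per nesting level: O(n) * O(log n) = O(n log n)
Complexity: O(n log n)


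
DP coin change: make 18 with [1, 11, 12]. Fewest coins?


dp[0]=0; dp[i]=1+min(dp[i-c] for c in coins)
...dp[13]=2, dp[14]=3, dp[15]=4, dp[16]=5, dp[17]=6, dp[18]=7
Minimum coins for 18 = 7


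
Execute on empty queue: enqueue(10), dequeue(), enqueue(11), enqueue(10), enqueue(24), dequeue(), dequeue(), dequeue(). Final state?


enqueue(10) -> [10]
dequeue() returns 10 -> []
enqueue(11) -> [11]
enqueue(10) -> [11, 10]
enqueue(24) -> [11, 10, 24]
dequeue() returns 11 -> [10, 24]
dequeue() returns 10 -> [24]
dequeue() returns 24 -> []
Final queue (front to back): []


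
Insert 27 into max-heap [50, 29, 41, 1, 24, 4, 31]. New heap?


Append 27: [50, 29, 41, 1, 24, 4, 31, 27]
Bubble up: swap idx 7(27) with idx 3(1)
Result: [50, 29, 41, 27, 24, 4, 31, 1]


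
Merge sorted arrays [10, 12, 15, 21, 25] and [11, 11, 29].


Compare heads, take smaller each step.
Merged: [10, 11, 11, 12, 15, 21, 25, 29]


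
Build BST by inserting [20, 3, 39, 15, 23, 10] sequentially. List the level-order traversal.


Root = 20; build tree by BST insertion.
Level-Order traversal: [20, 3, 39, 15, 23, 10]


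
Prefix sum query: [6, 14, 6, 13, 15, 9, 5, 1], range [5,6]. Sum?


Prefix sums: [0, 6, 20, 26, 39, 54, 63, 68, 69]
Sum[5..6] = prefix[7] - prefix[5] = 68 - 54 = 14


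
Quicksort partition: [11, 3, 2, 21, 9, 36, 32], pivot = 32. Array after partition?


Elements <= 32 go left of pivot.
Result: [11, 3, 2, 21, 9, 32, 36], pivot at index 5


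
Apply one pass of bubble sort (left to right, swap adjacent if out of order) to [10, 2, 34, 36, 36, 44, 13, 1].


After one pass: [2, 10, 34, 36, 36, 13, 1, 44]


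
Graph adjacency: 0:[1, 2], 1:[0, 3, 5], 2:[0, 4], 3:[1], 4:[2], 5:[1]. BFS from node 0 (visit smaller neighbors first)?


BFS queue: start with [0]
Visit order: [0, 1, 2, 3, 5, 4]


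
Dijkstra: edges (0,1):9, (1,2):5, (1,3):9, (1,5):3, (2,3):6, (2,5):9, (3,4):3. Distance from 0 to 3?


Dijkstra from 0:
Distances: {0: 0, 1: 9, 2: 14, 3: 18, 4: 21, 5: 12}
Shortest distance to 3 = 18, path = [0, 1, 3]


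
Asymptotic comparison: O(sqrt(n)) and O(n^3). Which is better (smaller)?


sublinear grows slower than cubic
O(sqrt(n)) is asymptotically smaller; O(n^3) grows faster


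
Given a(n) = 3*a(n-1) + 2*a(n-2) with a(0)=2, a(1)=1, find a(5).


Build bottom-up:
...a(3)=23, a(4)=83, a(5)=3*83+2*23=295


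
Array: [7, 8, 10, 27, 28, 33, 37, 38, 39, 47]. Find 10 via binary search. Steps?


Search for 10:
[0,9] mid=4 arr[4]=28
[0,3] mid=1 arr[1]=8
[2,3] mid=2 arr[2]=10
Total: 3 comparisons


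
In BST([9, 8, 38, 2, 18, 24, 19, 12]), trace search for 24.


BST root = 9
Search for 24: compare at each node
Path: [9, 38, 18, 24]


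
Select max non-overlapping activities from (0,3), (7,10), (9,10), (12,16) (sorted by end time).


Greedy: pick earliest-ending, then skip overlaps.
Selected (3 activities): [(0, 3), (7, 10), (12, 16)]


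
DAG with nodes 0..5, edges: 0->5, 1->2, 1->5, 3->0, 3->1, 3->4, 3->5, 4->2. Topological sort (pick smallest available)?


Kahn's algorithm, process smallest node first
Order: [3, 0, 1, 4, 2, 5]


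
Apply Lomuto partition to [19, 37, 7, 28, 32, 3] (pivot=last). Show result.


Elements <= 3 go left of pivot.
Result: [3, 37, 7, 28, 32, 19], pivot at index 0


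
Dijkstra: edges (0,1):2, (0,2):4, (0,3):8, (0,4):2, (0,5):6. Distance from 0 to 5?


Dijkstra from 0:
Distances: {0: 0, 1: 2, 2: 4, 3: 8, 4: 2, 5: 6}
Shortest distance to 5 = 6, path = [0, 5]


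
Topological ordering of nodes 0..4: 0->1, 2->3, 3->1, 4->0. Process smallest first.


Kahn's algorithm, process smallest node first
Order: [2, 3, 4, 0, 1]


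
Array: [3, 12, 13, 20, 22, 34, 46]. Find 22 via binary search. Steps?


Search for 22:
[0,6] mid=3 arr[3]=20
[4,6] mid=5 arr[5]=34
[4,4] mid=4 arr[4]=22
Total: 3 comparisons


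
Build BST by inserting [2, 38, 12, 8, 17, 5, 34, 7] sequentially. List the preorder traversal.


Root = 2; build tree by BST insertion.
Preorder traversal: [2, 38, 12, 8, 5, 7, 17, 34]


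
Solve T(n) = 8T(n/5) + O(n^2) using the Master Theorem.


a=8, b=5, c=2. log_5(8)=1.292 < c=2. Case 3: O(n^c) = O(n^2)
Complexity: O(n^2)


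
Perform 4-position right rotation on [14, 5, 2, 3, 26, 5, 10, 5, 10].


Right rotate by 4: [5, 10, 5, 10, 14, 5, 2, 3, 26]


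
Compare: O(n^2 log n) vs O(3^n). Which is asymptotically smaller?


n^2 log n grows slower than exponential (base 3)
O(n^2 log n) is asymptotically smaller; O(3^n) grows faster


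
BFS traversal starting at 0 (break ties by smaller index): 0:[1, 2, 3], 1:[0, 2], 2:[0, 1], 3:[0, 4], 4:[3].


BFS queue: start with [0]
Visit order: [0, 1, 2, 3, 4]


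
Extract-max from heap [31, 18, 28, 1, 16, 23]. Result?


Max = 31
Replace root with last, heapify down
Resulting heap: [28, 18, 23, 1, 16]


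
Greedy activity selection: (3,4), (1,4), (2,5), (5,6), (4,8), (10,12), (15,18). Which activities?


Greedy: pick earliest-ending, then skip overlaps.
Selected (4 activities): [(3, 4), (5, 6), (10, 12), (15, 18)]


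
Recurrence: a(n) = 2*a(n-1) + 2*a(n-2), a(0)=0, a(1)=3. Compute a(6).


Build bottom-up:
...a(4)=48, a(5)=132, a(6)=2*132+2*48=360


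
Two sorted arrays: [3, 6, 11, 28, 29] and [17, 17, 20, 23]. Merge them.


Compare heads, take smaller each step.
Merged: [3, 6, 11, 17, 17, 20, 23, 28, 29]


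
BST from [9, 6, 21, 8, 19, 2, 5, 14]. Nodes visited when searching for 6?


BST root = 9
Search for 6: compare at each node
Path: [9, 6]


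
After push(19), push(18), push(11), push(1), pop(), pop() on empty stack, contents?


push(19) -> [19]
push(18) -> [19, 18]
push(11) -> [19, 18, 11]
push(1) -> [19, 18, 11, 1]
pop() returns 1 -> [19, 18, 11]
pop() returns 11 -> [19, 18]
Final stack (bottom to top): [19, 18]


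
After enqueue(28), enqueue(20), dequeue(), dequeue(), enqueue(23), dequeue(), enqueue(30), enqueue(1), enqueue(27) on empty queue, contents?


enqueue(28) -> [28]
enqueue(20) -> [28, 20]
dequeue() returns 28 -> [20]
dequeue() returns 20 -> []
enqueue(23) -> [23]
dequeue() returns 23 -> []
enqueue(30) -> [30]
enqueue(1) -> [30, 1]
enqueue(27) -> [30, 1, 27]
Final queue (front to back): [30, 1, 27]


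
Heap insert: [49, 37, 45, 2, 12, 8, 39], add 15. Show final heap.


Append 15: [49, 37, 45, 2, 12, 8, 39, 15]
Bubble up: swap idx 7(15) with idx 3(2)
Result: [49, 37, 45, 15, 12, 8, 39, 2]


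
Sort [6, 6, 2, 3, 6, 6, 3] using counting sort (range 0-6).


Count array: [0, 0, 1, 2, 0, 0, 4]
Reconstruct: [2, 3, 3, 6, 6, 6, 6]


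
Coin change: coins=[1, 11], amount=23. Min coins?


dp[0]=0; dp[i]=1+min(dp[i-c] for c in coins)
...dp[18]=8, dp[19]=9, dp[20]=10, dp[21]=11, dp[22]=2, dp[23]=3
Minimum coins for 23 = 3


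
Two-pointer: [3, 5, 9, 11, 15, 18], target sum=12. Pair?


Two pointers: lo=0, hi=5
Found pair: (3, 9) summing to 12


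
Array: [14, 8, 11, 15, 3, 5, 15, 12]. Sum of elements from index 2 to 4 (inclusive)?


Prefix sums: [0, 14, 22, 33, 48, 51, 56, 71, 83]
Sum[2..4] = prefix[5] - prefix[2] = 51 - 22 = 29


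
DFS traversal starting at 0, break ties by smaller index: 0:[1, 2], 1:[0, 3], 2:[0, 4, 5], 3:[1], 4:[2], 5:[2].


DFS stack-based: start with [0]
Visit order: [0, 1, 3, 2, 4, 5]


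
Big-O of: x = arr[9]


Analysis: constant-time operation, no loop
Complexity: O(1)


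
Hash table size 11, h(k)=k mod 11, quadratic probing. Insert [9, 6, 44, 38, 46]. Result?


Insertions: 9->slot 9; 6->slot 6; 44->slot 0; 38->slot 5; 46->slot 2
Table: [44, None, 46, None, None, 38, 6, None, None, 9, None]


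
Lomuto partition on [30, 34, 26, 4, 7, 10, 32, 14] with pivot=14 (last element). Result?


Elements <= 14 go left of pivot.
Result: [4, 7, 10, 14, 34, 26, 32, 30], pivot at index 3


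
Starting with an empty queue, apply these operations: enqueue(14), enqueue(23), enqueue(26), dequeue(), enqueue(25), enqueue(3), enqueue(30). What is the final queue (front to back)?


enqueue(14) -> [14]
enqueue(23) -> [14, 23]
enqueue(26) -> [14, 23, 26]
dequeue() returns 14 -> [23, 26]
enqueue(25) -> [23, 26, 25]
enqueue(3) -> [23, 26, 25, 3]
enqueue(30) -> [23, 26, 25, 3, 30]
Final queue (front to back): [23, 26, 25, 3, 30]


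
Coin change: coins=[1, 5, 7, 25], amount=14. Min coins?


dp[0]=0; dp[i]=1+min(dp[i-c] for c in coins)
...dp[9]=3, dp[10]=2, dp[11]=3, dp[12]=2, dp[13]=3, dp[14]=2
Minimum coins for 14 = 2


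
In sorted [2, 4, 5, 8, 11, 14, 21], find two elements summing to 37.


Two pointers: lo=0, hi=6
No pair sums to 37


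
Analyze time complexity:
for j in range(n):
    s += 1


Per nesting level: O(n) = O(n)
Complexity: O(n)


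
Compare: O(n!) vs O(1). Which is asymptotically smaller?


constant grows slower than factorial
O(1) is asymptotically smaller; O(n!) grows faster


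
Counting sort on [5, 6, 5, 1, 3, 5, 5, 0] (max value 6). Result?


Count array: [1, 1, 0, 1, 0, 4, 1]
Reconstruct: [0, 1, 3, 5, 5, 5, 5, 6]


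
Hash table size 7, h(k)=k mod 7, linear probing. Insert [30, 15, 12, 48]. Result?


Insertions: 30->slot 2; 15->slot 1; 12->slot 5; 48->slot 6
Table: [None, 15, 30, None, None, 12, 48]


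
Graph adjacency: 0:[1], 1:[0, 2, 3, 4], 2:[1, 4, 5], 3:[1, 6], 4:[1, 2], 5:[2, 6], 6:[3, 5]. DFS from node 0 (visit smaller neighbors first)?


DFS stack-based: start with [0]
Visit order: [0, 1, 2, 4, 5, 6, 3]


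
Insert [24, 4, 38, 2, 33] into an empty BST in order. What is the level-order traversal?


Root = 24; build tree by BST insertion.
Level-Order traversal: [24, 4, 38, 2, 33]


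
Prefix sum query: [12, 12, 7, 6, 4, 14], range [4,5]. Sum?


Prefix sums: [0, 12, 24, 31, 37, 41, 55]
Sum[4..5] = prefix[6] - prefix[4] = 55 - 37 = 18


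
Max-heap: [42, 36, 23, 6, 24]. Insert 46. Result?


Append 46: [42, 36, 23, 6, 24, 46]
Bubble up: swap idx 5(46) with idx 2(23); swap idx 2(46) with idx 0(42)
Result: [46, 36, 42, 6, 24, 23]


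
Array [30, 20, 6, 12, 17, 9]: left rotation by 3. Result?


Left rotate by 3: [12, 17, 9, 30, 20, 6]


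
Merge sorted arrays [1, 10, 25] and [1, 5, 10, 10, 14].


Compare heads, take smaller each step.
Merged: [1, 1, 5, 10, 10, 10, 14, 25]


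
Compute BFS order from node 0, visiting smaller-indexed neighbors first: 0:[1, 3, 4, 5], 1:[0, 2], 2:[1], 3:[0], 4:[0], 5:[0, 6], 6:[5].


BFS queue: start with [0]
Visit order: [0, 1, 3, 4, 5, 2, 6]


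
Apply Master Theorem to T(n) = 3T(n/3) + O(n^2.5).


a=3, b=3, c=2.5. log_3(3)=1 < c=2.5. Case 3: O(n^c) = O(n^2.500)
Complexity: O(n^2.500)


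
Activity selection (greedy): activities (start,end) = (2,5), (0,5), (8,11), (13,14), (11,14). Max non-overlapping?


Greedy: pick earliest-ending, then skip overlaps.
Selected (3 activities): [(2, 5), (8, 11), (13, 14)]


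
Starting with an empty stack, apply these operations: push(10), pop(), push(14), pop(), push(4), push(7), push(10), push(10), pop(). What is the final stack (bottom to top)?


push(10) -> [10]
pop() returns 10 -> []
push(14) -> [14]
pop() returns 14 -> []
push(4) -> [4]
push(7) -> [4, 7]
push(10) -> [4, 7, 10]
push(10) -> [4, 7, 10, 10]
pop() returns 10 -> [4, 7, 10]
Final stack (bottom to top): [4, 7, 10]


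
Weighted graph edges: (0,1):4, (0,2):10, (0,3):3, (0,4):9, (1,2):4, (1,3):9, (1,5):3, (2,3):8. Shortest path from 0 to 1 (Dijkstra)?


Dijkstra from 0:
Distances: {0: 0, 1: 4, 2: 8, 3: 3, 4: 9, 5: 7}
Shortest distance to 1 = 4, path = [0, 1]


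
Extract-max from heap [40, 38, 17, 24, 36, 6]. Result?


Max = 40
Replace root with last, heapify down
Resulting heap: [38, 36, 17, 24, 6]


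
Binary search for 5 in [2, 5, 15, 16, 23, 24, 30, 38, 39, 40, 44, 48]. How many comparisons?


Search for 5:
[0,11] mid=5 arr[5]=24
[0,4] mid=2 arr[2]=15
[0,1] mid=0 arr[0]=2
[1,1] mid=1 arr[1]=5
Total: 4 comparisons


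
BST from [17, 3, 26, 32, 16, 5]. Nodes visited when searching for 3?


BST root = 17
Search for 3: compare at each node
Path: [17, 3]


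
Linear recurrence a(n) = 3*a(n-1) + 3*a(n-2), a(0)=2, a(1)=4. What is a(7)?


Build bottom-up:
...a(5)=954, a(6)=3618, a(7)=3*3618+3*954=13716


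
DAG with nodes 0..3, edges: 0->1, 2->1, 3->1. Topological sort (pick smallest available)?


Kahn's algorithm, process smallest node first
Order: [0, 2, 3, 1]


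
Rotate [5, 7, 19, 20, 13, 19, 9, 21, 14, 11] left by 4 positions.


Left rotate by 4: [13, 19, 9, 21, 14, 11, 5, 7, 19, 20]


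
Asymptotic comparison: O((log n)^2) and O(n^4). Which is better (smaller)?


polylogarithmic grows slower than quartic
O((log n)^2) is asymptotically smaller; O(n^4) grows faster


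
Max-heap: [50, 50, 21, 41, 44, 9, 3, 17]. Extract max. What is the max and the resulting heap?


Max = 50
Replace root with last, heapify down
Resulting heap: [50, 44, 21, 41, 17, 9, 3]


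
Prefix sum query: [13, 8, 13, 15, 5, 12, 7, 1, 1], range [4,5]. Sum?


Prefix sums: [0, 13, 21, 34, 49, 54, 66, 73, 74, 75]
Sum[4..5] = prefix[6] - prefix[4] = 66 - 49 = 17


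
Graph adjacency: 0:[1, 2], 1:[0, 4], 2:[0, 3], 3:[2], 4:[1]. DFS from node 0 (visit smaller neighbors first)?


DFS stack-based: start with [0]
Visit order: [0, 1, 4, 2, 3]


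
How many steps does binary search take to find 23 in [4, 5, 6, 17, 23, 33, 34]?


Search for 23:
[0,6] mid=3 arr[3]=17
[4,6] mid=5 arr[5]=33
[4,4] mid=4 arr[4]=23
Total: 3 comparisons
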